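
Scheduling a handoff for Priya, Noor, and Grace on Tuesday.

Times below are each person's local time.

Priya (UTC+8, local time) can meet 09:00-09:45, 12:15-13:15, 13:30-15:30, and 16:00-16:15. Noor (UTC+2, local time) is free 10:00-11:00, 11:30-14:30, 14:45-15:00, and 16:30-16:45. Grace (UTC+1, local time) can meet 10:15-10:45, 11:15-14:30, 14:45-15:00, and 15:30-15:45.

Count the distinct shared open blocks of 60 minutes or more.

0

Priya → UTC: 01:00–01:45, 04:15–05:15, 05:30–07:30, 08:00–08:15.
Noor → UTC: 08:00–09:00, 09:30–12:30, 12:45–13:00, 14:30–14:45.
Grace → UTC: 09:15–09:45, 10:15–13:30, 13:45–14:00, 14:30–14:45.
Priya ∩ Noor: 08:00–08:15.
Priya ∩ Noor ∩ Grace: (none).
Windows ≥ 60 min: (none).
That's 0 windows.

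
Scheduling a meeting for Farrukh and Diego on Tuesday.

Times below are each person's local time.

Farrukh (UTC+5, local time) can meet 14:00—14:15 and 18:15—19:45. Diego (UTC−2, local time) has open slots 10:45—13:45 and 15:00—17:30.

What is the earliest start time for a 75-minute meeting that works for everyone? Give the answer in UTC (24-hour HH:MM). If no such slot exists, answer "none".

Farrukh → UTC: 09:00–09:15, 13:15–14:45.
Diego → UTC: 12:45–15:45, 17:00–19:30.
Farrukh ∩ Diego: 13:15–14:45.
Windows ≥ 75 min: 13:15–14:45.
Earliest such window starts at 13:15.

13:15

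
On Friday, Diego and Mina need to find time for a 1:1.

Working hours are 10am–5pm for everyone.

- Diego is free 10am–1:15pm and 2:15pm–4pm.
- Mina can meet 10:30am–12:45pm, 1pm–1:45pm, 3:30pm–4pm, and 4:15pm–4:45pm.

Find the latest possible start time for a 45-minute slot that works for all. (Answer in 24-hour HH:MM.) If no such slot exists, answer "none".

Diego ∩ Mina: 10:30–12:45, 13:00–13:15, 15:30–16:00.
Windows ≥ 45 min: 10:30–12:45.
Latest start in the last window 10:30–12:45 is 12:45 − 45 min = 12:00.

12:00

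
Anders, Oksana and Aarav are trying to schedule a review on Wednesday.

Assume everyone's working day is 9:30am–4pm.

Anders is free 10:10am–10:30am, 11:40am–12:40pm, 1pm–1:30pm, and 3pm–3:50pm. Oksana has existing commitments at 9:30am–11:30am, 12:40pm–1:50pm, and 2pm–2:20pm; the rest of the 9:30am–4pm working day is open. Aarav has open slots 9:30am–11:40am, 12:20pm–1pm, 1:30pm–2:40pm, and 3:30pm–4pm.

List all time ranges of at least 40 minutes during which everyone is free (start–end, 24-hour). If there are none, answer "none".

none

Oksana free within 09:30–16:00: 11:30–12:40, 13:50–14:00, 14:20–16:00.
Anders ∩ Oksana: 11:40–12:40, 15:00–15:50.
Anders ∩ Oksana ∩ Aarav: 12:20–12:40, 15:30–15:50.
Windows ≥ 40 min: (none).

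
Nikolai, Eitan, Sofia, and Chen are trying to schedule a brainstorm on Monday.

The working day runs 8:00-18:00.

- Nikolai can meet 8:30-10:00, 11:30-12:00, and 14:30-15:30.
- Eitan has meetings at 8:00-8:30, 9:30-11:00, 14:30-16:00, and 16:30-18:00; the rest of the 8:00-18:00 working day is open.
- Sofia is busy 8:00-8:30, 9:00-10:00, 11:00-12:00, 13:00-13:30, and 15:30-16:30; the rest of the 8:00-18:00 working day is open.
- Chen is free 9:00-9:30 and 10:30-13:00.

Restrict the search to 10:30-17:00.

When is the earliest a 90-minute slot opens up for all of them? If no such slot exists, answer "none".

Eitan free within 08:00–18:00: 08:30–09:30, 11:00–14:30, 16:00–16:30.
Sofia free within 08:00–18:00: 08:30–09:00, 10:00–11:00, 12:00–13:00, 13:30–15:30, 16:30–18:00.
Nikolai ∩ Eitan: 08:30–09:30, 11:30–12:00.
Nikolai ∩ Eitan ∩ Sofia: 08:30–09:00.
Nikolai ∩ Eitan ∩ Sofia ∩ Chen: (none).
Restricted to 10:30–17:00: (none).
Windows ≥ 90 min: (none).

none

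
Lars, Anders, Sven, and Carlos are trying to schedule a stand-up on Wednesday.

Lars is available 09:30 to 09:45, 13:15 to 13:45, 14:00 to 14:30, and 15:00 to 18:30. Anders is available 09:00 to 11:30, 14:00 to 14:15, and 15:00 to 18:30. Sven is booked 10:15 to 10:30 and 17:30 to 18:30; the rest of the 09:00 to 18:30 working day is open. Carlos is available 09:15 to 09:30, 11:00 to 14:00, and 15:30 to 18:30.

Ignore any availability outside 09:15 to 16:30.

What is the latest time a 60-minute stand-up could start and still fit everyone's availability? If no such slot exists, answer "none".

15:30

Sven free within 09:00–18:30: 09:00–10:15, 10:30–17:30.
Lars ∩ Anders: 09:30–09:45, 14:00–14:15, 15:00–18:30.
Lars ∩ Anders ∩ Sven: 09:30–09:45, 14:00–14:15, 15:00–17:30.
Lars ∩ Anders ∩ Sven ∩ Carlos: 15:30–17:30.
Restricted to 09:15–16:30: 15:30–16:30.
Windows ≥ 60 min: 15:30–16:30.
Latest start in the last window 15:30–16:30 is 16:30 − 60 min = 15:30.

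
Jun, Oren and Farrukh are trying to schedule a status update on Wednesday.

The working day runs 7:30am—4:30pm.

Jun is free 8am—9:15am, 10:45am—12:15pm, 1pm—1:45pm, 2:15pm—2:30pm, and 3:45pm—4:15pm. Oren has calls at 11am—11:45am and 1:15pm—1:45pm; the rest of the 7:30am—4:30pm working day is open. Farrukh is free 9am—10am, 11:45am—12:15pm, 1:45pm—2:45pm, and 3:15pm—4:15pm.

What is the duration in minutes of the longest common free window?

Oren free within 07:30–16:30: 07:30–11:00, 11:45–13:15, 13:45–16:30.
Jun ∩ Oren: 08:00–09:15, 10:45–11:00, 11:45–12:15, 13:00–13:15, 14:15–14:30, 15:45–16:15.
Jun ∩ Oren ∩ Farrukh: 09:00–09:15, 11:45–12:15, 14:15–14:30, 15:45–16:15.
Common window lengths: 15, 30, 15, 30 min; longest is 30.

30 minutes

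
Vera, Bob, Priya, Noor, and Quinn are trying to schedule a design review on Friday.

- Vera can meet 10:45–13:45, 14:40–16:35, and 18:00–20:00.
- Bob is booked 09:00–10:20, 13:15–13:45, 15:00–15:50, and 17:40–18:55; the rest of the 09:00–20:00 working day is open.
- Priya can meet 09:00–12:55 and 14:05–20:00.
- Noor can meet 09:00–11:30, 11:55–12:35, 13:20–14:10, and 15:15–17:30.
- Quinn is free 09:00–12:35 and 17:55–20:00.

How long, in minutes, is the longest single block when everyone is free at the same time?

Bob free within 09:00–20:00: 10:20–13:15, 13:45–15:00, 15:50–17:40, 18:55–20:00.
Vera ∩ Bob: 10:45–13:15, 14:40–15:00, 15:50–16:35, 18:55–20:00.
Vera ∩ Bob ∩ Priya: 10:45–12:55, 14:40–15:00, 15:50–16:35, 18:55–20:00.
Vera ∩ Bob ∩ Priya ∩ Noor: 10:45–11:30, 11:55–12:35, 15:50–16:35.
Vera ∩ Bob ∩ Priya ∩ Noor ∩ Quinn: 10:45–11:30, 11:55–12:35.
Common window lengths: 45, 40 min; longest is 45.

45 minutes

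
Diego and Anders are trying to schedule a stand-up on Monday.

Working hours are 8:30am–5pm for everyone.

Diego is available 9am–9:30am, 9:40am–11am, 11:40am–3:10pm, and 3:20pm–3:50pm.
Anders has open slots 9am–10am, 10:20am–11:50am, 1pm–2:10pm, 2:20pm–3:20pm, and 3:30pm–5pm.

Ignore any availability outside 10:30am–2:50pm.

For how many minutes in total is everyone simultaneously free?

140 minutes

Diego ∩ Anders: 09:00–09:30, 09:40–10:00, 10:20–11:00, 11:40–11:50, 13:00–14:10, 14:20–15:10, 15:30–15:50.
Restricted to 10:30–14:50: 10:30–11:00, 11:40–11:50, 13:00–14:10, 14:20–14:50.
Total common minutes: 30 + 10 + 70 + 30 = 140.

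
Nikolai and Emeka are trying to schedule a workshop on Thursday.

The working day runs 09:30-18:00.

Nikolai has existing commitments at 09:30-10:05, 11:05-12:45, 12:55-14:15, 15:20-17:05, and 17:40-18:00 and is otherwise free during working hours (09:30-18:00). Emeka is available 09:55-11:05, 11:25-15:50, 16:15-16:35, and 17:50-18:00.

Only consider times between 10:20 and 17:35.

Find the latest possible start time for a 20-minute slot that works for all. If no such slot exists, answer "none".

Nikolai free within 09:30–18:00: 10:05–11:05, 12:45–12:55, 14:15–15:20, 17:05–17:40.
Nikolai ∩ Emeka: 10:05–11:05, 12:45–12:55, 14:15–15:20.
Restricted to 10:20–17:35: 10:20–11:05, 12:45–12:55, 14:15–15:20.
Windows ≥ 20 min: 10:20–11:05, 14:15–15:20.
Latest start in the last window 14:15–15:20 is 15:20 − 20 min = 15:00.

15:00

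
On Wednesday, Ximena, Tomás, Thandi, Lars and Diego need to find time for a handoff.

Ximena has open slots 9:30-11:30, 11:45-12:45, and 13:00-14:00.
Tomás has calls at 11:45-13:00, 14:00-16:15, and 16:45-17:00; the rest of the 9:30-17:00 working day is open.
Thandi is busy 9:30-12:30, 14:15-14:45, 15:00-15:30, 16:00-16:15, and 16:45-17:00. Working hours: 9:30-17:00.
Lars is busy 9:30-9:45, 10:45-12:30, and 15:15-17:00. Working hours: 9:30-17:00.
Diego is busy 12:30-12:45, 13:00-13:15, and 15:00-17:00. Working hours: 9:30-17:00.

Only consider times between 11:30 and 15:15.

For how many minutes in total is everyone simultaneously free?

45 minutes

Tomás free within 09:30–17:00: 09:30–11:45, 13:00–14:00, 16:15–16:45.
Thandi free within 09:30–17:00: 12:30–14:15, 14:45–15:00, 15:30–16:00, 16:15–16:45.
Lars free within 09:30–17:00: 09:45–10:45, 12:30–15:15.
Diego free within 09:30–17:00: 09:30–12:30, 12:45–13:00, 13:15–15:00.
Ximena ∩ Tomás: 09:30–11:30, 13:00–14:00.
Ximena ∩ Tomás ∩ Thandi: 13:00–14:00.
Ximena ∩ Tomás ∩ Thandi ∩ Lars: 13:00–14:00.
Ximena ∩ Tomás ∩ Thandi ∩ Lars ∩ Diego: 13:15–14:00.
Restricted to 11:30–15:15: 13:15–14:00.
Total common minutes: 45.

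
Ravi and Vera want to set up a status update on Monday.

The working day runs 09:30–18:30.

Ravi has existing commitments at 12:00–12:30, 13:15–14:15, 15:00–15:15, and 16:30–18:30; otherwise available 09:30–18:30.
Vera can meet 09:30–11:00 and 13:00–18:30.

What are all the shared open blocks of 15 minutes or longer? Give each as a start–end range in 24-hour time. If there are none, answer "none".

Ravi free within 09:30–18:30: 09:30–12:00, 12:30–13:15, 14:15–15:00, 15:15–16:30.
Ravi ∩ Vera: 09:30–11:00, 13:00–13:15, 14:15–15:00, 15:15–16:30.
Windows ≥ 15 min: 09:30–11:00, 13:00–13:15, 14:15–15:00, 15:15–16:30.

09:30–11:00, 13:00–13:15, 14:15–15:00, 15:15–16:30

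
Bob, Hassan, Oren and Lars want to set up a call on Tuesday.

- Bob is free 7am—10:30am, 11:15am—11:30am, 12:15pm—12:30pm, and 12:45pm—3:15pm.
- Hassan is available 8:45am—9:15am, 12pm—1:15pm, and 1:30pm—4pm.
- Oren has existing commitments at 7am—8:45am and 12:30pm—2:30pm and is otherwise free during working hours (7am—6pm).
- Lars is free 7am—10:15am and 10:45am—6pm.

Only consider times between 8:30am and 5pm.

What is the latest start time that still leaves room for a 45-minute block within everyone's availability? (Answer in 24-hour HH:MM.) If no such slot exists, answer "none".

Oren free within 07:00–18:00: 08:45–12:30, 14:30–18:00.
Bob ∩ Hassan: 08:45–09:15, 12:15–12:30, 12:45–13:15, 13:30–15:15.
Bob ∩ Hassan ∩ Oren: 08:45–09:15, 12:15–12:30, 14:30–15:15.
Bob ∩ Hassan ∩ Oren ∩ Lars: 08:45–09:15, 12:15–12:30, 14:30–15:15.
Restricted to 08:30–17:00: 08:45–09:15, 12:15–12:30, 14:30–15:15.
Windows ≥ 45 min: 14:30–15:15.
Latest start in the last window 14:30–15:15 is 15:15 − 45 min = 14:30.

14:30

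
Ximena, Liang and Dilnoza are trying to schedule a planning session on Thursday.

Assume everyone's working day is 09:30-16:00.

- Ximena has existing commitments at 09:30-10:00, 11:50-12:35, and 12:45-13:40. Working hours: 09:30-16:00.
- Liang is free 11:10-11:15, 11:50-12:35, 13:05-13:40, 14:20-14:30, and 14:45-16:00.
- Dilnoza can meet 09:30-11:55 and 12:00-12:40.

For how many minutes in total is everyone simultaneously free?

5 minutes

Ximena free within 09:30–16:00: 10:00–11:50, 12:35–12:45, 13:40–16:00.
Ximena ∩ Liang: 11:10–11:15, 14:20–14:30, 14:45–16:00.
Ximena ∩ Liang ∩ Dilnoza: 11:10–11:15.
Total common minutes: 5.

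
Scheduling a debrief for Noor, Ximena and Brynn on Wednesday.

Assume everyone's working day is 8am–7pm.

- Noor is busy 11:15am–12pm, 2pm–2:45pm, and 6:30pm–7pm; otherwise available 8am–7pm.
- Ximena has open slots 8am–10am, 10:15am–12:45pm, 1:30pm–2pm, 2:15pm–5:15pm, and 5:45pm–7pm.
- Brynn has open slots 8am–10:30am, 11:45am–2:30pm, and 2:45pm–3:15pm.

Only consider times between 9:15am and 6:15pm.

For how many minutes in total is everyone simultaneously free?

165 minutes

Noor free within 08:00–19:00: 08:00–11:15, 12:00–14:00, 14:45–18:30.
Noor ∩ Ximena: 08:00–10:00, 10:15–11:15, 12:00–12:45, 13:30–14:00, 14:45–17:15, 17:45–18:30.
Noor ∩ Ximena ∩ Brynn: 08:00–10:00, 10:15–10:30, 12:00–12:45, 13:30–14:00, 14:45–15:15.
Restricted to 09:15–18:15: 09:15–10:00, 10:15–10:30, 12:00–12:45, 13:30–14:00, 14:45–15:15.
Total common minutes: 45 + 15 + 45 + 30 + 30 = 165.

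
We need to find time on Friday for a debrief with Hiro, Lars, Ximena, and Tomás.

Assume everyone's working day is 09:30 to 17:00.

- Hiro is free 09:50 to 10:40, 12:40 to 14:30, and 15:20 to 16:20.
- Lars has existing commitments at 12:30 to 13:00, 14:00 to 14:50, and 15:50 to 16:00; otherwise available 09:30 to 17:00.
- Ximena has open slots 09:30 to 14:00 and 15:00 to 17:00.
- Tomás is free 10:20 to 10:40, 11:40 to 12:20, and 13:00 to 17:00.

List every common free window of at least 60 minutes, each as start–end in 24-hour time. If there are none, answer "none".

Lars free within 09:30–17:00: 09:30–12:30, 13:00–14:00, 14:50–15:50, 16:00–17:00.
Hiro ∩ Lars: 09:50–10:40, 13:00–14:00, 15:20–15:50, 16:00–16:20.
Hiro ∩ Lars ∩ Ximena: 09:50–10:40, 13:00–14:00, 15:20–15:50, 16:00–16:20.
Hiro ∩ Lars ∩ Ximena ∩ Tomás: 10:20–10:40, 13:00–14:00, 15:20–15:50, 16:00–16:20.
Windows ≥ 60 min: 13:00–14:00.

13:00–14:00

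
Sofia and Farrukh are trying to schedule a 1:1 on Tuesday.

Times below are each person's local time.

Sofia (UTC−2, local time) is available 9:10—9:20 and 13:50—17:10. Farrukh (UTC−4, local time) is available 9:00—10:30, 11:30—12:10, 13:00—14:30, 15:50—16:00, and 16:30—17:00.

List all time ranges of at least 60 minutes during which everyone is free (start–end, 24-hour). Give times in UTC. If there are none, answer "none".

17:00–18:30

Sofia → UTC: 11:10–11:20, 15:50–19:10.
Farrukh → UTC: 13:00–14:30, 15:30–16:10, 17:00–18:30, 19:50–20:00, 20:30–21:00.
Sofia ∩ Farrukh: 15:50–16:10, 17:00–18:30.
Windows ≥ 60 min: 17:00–18:30.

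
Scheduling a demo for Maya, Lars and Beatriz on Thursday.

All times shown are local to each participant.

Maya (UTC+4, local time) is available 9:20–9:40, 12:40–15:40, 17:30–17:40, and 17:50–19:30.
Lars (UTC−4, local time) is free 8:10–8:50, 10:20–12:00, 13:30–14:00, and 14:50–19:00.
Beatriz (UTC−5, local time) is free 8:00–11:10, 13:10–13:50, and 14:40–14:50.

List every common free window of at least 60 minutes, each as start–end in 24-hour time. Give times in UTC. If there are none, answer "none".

14:20–15:30

Maya → UTC: 05:20–05:40, 08:40–11:40, 13:30–13:40, 13:50–15:30.
Lars → UTC: 12:10–12:50, 14:20–16:00, 17:30–18:00, 18:50–23:00.
Beatriz → UTC: 13:00–16:10, 18:10–18:50, 19:40–19:50.
Maya ∩ Lars: 14:20–15:30.
Maya ∩ Lars ∩ Beatriz: 14:20–15:30.
Windows ≥ 60 min: 14:20–15:30.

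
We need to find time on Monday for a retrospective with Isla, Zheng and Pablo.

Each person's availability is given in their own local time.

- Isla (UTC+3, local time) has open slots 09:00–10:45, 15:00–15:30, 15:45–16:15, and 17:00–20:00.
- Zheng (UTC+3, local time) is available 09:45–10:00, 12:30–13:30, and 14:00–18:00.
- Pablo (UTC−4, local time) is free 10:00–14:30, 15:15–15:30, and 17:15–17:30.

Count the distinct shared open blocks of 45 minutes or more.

1

Isla → UTC: 06:00–07:45, 12:00–12:30, 12:45–13:15, 14:00–17:00.
Zheng → UTC: 06:45–07:00, 09:30–10:30, 11:00–15:00.
Pablo → UTC: 14:00–18:30, 19:15–19:30, 21:15–21:30.
Isla ∩ Zheng: 06:45–07:00, 12:00–12:30, 12:45–13:15, 14:00–15:00.
Isla ∩ Zheng ∩ Pablo: 14:00–15:00.
Windows ≥ 45 min: 14:00–15:00.
That's 1 window.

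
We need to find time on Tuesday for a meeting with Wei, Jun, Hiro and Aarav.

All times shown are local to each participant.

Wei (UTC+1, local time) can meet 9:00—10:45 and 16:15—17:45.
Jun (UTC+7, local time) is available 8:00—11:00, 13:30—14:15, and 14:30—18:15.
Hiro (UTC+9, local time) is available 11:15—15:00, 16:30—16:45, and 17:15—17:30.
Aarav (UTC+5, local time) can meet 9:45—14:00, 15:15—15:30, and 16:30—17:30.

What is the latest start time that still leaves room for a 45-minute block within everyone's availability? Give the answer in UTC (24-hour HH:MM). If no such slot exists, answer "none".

none

Wei → UTC: 08:00–09:45, 15:15–16:45.
Jun → UTC: 01:00–04:00, 06:30–07:15, 07:30–11:15.
Hiro → UTC: 02:15–06:00, 07:30–07:45, 08:15–08:30.
Aarav → UTC: 04:45–09:00, 10:15–10:30, 11:30–12:30.
Wei ∩ Jun: 08:00–09:45.
Wei ∩ Jun ∩ Hiro: 08:15–08:30.
Wei ∩ Jun ∩ Hiro ∩ Aarav: 08:15–08:30.
Windows ≥ 45 min: (none).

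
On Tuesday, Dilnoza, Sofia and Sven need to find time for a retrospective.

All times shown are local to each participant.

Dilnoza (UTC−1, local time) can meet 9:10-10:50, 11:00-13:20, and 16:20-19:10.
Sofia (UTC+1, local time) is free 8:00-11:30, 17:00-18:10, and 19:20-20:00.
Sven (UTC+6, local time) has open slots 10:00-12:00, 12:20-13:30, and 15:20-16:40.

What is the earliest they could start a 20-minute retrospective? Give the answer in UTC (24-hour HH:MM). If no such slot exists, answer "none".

10:10

Dilnoza → UTC: 10:10–11:50, 12:00–14:20, 17:20–20:10.
Sofia → UTC: 07:00–10:30, 16:00–17:10, 18:20–19:00.
Sven → UTC: 04:00–06:00, 06:20–07:30, 09:20–10:40.
Dilnoza ∩ Sofia: 10:10–10:30, 18:20–19:00.
Dilnoza ∩ Sofia ∩ Sven: 10:10–10:30.
Windows ≥ 20 min: 10:10–10:30.
Earliest such window starts at 10:10.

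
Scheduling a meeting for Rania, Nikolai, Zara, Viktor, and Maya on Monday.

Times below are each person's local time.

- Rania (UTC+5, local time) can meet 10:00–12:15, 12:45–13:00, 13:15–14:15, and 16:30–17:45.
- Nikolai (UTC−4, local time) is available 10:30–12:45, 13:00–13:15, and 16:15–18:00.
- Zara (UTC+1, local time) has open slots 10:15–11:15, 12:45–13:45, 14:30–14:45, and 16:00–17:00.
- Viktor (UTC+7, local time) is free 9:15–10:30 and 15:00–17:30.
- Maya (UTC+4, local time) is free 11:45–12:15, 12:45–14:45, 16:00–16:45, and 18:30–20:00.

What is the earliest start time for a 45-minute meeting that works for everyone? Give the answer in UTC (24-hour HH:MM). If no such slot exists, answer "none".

none

Rania → UTC: 05:00–07:15, 07:45–08:00, 08:15–09:15, 11:30–12:45.
Nikolai → UTC: 14:30–16:45, 17:00–17:15, 20:15–22:00.
Zara → UTC: 09:15–10:15, 11:45–12:45, 13:30–13:45, 15:00–16:00.
Viktor → UTC: 02:15–03:30, 08:00–10:30.
Maya → UTC: 07:45–08:15, 08:45–10:45, 12:00–12:45, 14:30–16:00.
Rania ∩ Nikolai: (none).
Rania ∩ Nikolai ∩ Zara: (none).
Rania ∩ Nikolai ∩ Zara ∩ Viktor: (none).
Rania ∩ Nikolai ∩ Zara ∩ Viktor ∩ Maya: (none).
Windows ≥ 45 min: (none).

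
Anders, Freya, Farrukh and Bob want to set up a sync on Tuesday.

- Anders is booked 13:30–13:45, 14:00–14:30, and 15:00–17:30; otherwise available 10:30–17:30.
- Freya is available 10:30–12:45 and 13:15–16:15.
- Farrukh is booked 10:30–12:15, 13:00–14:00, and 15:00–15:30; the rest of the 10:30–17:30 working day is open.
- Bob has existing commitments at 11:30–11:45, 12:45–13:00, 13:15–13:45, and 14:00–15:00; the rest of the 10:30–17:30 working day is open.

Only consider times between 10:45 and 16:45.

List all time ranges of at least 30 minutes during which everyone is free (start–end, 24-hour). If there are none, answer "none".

Anders free within 10:30–17:30: 10:30–13:30, 13:45–14:00, 14:30–15:00.
Farrukh free within 10:30–17:30: 12:15–13:00, 14:00–15:00, 15:30–17:30.
Bob free within 10:30–17:30: 10:30–11:30, 11:45–12:45, 13:00–13:15, 13:45–14:00, 15:00–17:30.
Anders ∩ Freya: 10:30–12:45, 13:15–13:30, 13:45–14:00, 14:30–15:00.
Anders ∩ Freya ∩ Farrukh: 12:15–12:45, 14:30–15:00.
Anders ∩ Freya ∩ Farrukh ∩ Bob: 12:15–12:45.
Restricted to 10:45–16:45: 12:15–12:45.
Windows ≥ 30 min: 12:15–12:45.

12:15–12:45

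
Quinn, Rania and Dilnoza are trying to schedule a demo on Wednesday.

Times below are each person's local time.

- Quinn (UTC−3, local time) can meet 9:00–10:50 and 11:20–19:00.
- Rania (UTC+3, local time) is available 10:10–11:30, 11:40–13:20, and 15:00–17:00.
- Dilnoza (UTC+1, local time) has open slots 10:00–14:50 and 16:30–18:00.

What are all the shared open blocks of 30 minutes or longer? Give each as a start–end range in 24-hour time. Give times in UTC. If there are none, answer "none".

Quinn → UTC: 12:00–13:50, 14:20–22:00.
Rania → UTC: 07:10–08:30, 08:40–10:20, 12:00–14:00.
Dilnoza → UTC: 09:00–13:50, 15:30–17:00.
Quinn ∩ Rania: 12:00–13:50.
Quinn ∩ Rania ∩ Dilnoza: 12:00–13:50.
Windows ≥ 30 min: 12:00–13:50.

12:00–13:50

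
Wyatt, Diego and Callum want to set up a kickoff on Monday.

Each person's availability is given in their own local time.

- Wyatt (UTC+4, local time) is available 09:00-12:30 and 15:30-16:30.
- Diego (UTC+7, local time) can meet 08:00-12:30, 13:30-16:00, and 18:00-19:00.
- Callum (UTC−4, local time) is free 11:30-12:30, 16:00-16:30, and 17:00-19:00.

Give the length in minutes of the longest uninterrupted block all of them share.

Wyatt → UTC: 05:00–08:30, 11:30–12:30.
Diego → UTC: 01:00–05:30, 06:30–09:00, 11:00–12:00.
Callum → UTC: 15:30–16:30, 20:00–20:30, 21:00–23:00.
Wyatt ∩ Diego: 05:00–05:30, 06:30–08:30, 11:30–12:00.
Wyatt ∩ Diego ∩ Callum: (none).
No common window.

0 minutes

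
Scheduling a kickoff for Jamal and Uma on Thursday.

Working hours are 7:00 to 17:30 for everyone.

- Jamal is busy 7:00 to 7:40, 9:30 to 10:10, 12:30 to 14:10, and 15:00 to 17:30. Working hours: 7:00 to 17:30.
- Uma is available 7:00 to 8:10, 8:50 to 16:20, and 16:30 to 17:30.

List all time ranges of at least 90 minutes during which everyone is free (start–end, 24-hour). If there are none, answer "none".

10:10–12:30

Jamal free within 07:00–17:30: 07:40–09:30, 10:10–12:30, 14:10–15:00.
Jamal ∩ Uma: 07:40–08:10, 08:50–09:30, 10:10–12:30, 14:10–15:00.
Windows ≥ 90 min: 10:10–12:30.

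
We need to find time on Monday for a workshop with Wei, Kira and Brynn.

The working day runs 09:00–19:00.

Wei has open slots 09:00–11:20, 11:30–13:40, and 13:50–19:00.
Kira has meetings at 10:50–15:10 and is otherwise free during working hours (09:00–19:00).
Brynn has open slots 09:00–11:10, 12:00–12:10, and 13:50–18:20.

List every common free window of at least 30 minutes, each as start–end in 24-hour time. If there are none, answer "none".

Kira free within 09:00–19:00: 09:00–10:50, 15:10–19:00.
Wei ∩ Kira: 09:00–10:50, 15:10–19:00.
Wei ∩ Kira ∩ Brynn: 09:00–10:50, 15:10–18:20.
Windows ≥ 30 min: 09:00–10:50, 15:10–18:20.

09:00–10:50, 15:10–18:20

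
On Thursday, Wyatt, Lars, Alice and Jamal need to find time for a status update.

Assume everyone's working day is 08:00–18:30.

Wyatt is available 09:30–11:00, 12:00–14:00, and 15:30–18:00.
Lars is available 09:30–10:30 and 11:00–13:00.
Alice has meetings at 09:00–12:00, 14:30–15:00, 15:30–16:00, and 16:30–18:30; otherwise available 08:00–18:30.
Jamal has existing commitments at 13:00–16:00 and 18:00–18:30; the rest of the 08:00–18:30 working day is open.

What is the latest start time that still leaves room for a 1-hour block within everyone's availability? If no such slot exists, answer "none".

Alice free within 08:00–18:30: 08:00–09:00, 12:00–14:30, 15:00–15:30, 16:00–16:30.
Jamal free within 08:00–18:30: 08:00–13:00, 16:00–18:00.
Wyatt ∩ Lars: 09:30–10:30, 12:00–13:00.
Wyatt ∩ Lars ∩ Alice: 12:00–13:00.
Wyatt ∩ Lars ∩ Alice ∩ Jamal: 12:00–13:00.
Windows ≥ 60 min: 12:00–13:00.
Latest start in the last window 12:00–13:00 is 13:00 − 60 min = 12:00.

12:00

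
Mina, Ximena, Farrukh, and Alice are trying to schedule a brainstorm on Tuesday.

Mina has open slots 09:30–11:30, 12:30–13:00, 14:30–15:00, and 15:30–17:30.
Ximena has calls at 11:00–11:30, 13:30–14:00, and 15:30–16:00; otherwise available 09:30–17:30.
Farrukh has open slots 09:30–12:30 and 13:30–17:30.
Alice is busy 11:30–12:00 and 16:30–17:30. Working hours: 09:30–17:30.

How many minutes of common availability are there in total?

150 minutes

Ximena free within 09:30–17:30: 09:30–11:00, 11:30–13:30, 14:00–15:30, 16:00–17:30.
Alice free within 09:30–17:30: 09:30–11:30, 12:00–16:30.
Mina ∩ Ximena: 09:30–11:00, 12:30–13:00, 14:30–15:00, 16:00–17:30.
Mina ∩ Ximena ∩ Farrukh: 09:30–11:00, 14:30–15:00, 16:00–17:30.
Mina ∩ Ximena ∩ Farrukh ∩ Alice: 09:30–11:00, 14:30–15:00, 16:00–16:30.
Total common minutes: 90 + 30 + 30 = 150.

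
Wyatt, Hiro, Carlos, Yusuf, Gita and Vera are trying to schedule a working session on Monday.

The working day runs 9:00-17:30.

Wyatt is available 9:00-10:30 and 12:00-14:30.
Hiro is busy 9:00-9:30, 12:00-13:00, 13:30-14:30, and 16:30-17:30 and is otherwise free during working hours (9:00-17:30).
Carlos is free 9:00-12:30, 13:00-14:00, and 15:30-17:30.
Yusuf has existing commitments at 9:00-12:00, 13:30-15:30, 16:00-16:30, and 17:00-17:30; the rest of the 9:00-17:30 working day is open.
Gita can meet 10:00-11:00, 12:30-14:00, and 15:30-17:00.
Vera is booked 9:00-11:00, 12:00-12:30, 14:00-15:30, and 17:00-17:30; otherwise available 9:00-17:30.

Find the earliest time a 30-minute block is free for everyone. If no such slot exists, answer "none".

13:00

Hiro free within 09:00–17:30: 09:30–12:00, 13:00–13:30, 14:30–16:30.
Yusuf free within 09:00–17:30: 12:00–13:30, 15:30–16:00, 16:30–17:00.
Vera free within 09:00–17:30: 11:00–12:00, 12:30–14:00, 15:30–17:00.
Wyatt ∩ Hiro: 09:30–10:30, 13:00–13:30.
Wyatt ∩ Hiro ∩ Carlos: 09:30–10:30, 13:00–13:30.
Wyatt ∩ Hiro ∩ Carlos ∩ Yusuf: 13:00–13:30.
Wyatt ∩ Hiro ∩ Carlos ∩ Yusuf ∩ Gita: 13:00–13:30.
Wyatt ∩ Hiro ∩ Carlos ∩ Yusuf ∩ Gita ∩ Vera: 13:00–13:30.
Windows ≥ 30 min: 13:00–13:30.
Earliest such window starts at 13:00.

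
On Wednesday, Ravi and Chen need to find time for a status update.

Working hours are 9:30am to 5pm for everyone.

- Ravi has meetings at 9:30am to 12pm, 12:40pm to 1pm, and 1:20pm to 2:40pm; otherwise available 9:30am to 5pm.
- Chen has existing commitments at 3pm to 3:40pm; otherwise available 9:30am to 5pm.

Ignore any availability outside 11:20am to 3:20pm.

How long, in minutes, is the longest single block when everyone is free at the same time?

40 minutes

Ravi free within 09:30–17:00: 12:00–12:40, 13:00–13:20, 14:40–17:00.
Chen free within 09:30–17:00: 09:30–15:00, 15:40–17:00.
Ravi ∩ Chen: 12:00–12:40, 13:00–13:20, 14:40–15:00, 15:40–17:00.
Restricted to 11:20–15:20: 12:00–12:40, 13:00–13:20, 14:40–15:00.
Common window lengths: 40, 20, 20 min; longest is 40.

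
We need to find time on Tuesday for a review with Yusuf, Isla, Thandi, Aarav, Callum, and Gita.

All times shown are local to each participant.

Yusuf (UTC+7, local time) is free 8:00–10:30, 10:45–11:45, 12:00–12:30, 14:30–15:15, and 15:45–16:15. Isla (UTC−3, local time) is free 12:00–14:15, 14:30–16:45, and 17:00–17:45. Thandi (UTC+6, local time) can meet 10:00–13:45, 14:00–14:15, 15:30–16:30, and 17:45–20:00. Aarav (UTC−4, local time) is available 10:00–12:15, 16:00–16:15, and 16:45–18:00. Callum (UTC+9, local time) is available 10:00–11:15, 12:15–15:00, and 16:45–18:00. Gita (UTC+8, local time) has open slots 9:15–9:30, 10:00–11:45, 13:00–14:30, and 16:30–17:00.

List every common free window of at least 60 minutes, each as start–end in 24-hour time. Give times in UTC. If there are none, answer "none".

Yusuf → UTC: 01:00–03:30, 03:45–04:45, 05:00–05:30, 07:30–08:15, 08:45–09:15.
Isla → UTC: 15:00–17:15, 17:30–19:45, 20:00–20:45.
Thandi → UTC: 04:00–07:45, 08:00–08:15, 09:30–10:30, 11:45–14:00.
Aarav → UTC: 14:00–16:15, 20:00–20:15, 20:45–22:00.
Callum → UTC: 01:00–02:15, 03:15–06:00, 07:45–09:00.
Gita → UTC: 01:15–01:30, 02:00–03:45, 05:00–06:30, 08:30–09:00.
Yusuf ∩ Isla: (none).
Yusuf ∩ Isla ∩ Thandi: (none).
Yusuf ∩ Isla ∩ Thandi ∩ Aarav: (none).
Yusuf ∩ Isla ∩ Thandi ∩ Aarav ∩ Callum: (none).
Yusuf ∩ Isla ∩ Thandi ∩ Aarav ∩ Callum ∩ Gita: (none).
Windows ≥ 60 min: (none).

none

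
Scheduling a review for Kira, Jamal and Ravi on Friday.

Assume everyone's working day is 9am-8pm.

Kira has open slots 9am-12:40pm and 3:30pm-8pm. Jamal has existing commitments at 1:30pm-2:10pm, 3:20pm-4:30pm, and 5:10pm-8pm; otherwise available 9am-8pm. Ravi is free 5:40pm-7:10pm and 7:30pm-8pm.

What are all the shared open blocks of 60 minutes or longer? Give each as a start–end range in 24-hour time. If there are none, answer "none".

Jamal free within 09:00–20:00: 09:00–13:30, 14:10–15:20, 16:30–17:10.
Kira ∩ Jamal: 09:00–12:40, 16:30–17:10.
Kira ∩ Jamal ∩ Ravi: (none).
Windows ≥ 60 min: (none).

none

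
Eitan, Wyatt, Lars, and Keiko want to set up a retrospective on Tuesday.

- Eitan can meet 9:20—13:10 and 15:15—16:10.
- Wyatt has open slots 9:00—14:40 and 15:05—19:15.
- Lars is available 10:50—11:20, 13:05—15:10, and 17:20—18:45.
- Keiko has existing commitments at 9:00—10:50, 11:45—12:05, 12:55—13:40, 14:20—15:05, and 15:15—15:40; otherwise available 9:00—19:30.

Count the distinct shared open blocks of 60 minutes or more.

0

Keiko free within 09:00–19:30: 10:50–11:45, 12:05–12:55, 13:40–14:20, 15:05–15:15, 15:40–19:30.
Eitan ∩ Wyatt: 09:20–13:10, 15:15–16:10.
Eitan ∩ Wyatt ∩ Lars: 10:50–11:20, 13:05–13:10.
Eitan ∩ Wyatt ∩ Lars ∩ Keiko: 10:50–11:20.
Windows ≥ 60 min: (none).
That's 0 windows.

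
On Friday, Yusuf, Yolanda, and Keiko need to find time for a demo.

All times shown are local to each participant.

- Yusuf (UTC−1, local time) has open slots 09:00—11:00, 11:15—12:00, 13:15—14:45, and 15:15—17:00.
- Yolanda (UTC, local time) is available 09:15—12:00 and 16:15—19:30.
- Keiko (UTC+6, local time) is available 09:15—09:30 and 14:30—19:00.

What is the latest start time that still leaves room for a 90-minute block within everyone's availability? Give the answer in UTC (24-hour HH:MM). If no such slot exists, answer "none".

10:30

Yusuf → UTC: 10:00–12:00, 12:15–13:00, 14:15–15:45, 16:15–18:00.
Yolanda → UTC: 09:15–12:00, 16:15–19:30.
Keiko → UTC: 03:15–03:30, 08:30–13:00.
Yusuf ∩ Yolanda: 10:00–12:00, 16:15–18:00.
Yusuf ∩ Yolanda ∩ Keiko: 10:00–12:00.
Windows ≥ 90 min: 10:00–12:00.
Latest start in the last window 10:00–12:00 is 12:00 − 90 min = 10:30.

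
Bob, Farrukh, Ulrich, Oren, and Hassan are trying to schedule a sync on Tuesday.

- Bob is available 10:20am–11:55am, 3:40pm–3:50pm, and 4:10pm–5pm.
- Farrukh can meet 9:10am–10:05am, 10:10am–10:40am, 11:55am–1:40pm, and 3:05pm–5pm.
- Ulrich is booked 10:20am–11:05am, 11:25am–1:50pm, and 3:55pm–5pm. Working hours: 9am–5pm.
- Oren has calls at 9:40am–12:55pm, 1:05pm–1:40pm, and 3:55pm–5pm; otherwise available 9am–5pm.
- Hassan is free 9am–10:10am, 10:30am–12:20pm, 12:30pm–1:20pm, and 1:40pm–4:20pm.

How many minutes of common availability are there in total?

Ulrich free within 09:00–17:00: 09:00–10:20, 11:05–11:25, 13:50–15:55.
Oren free within 09:00–17:00: 09:00–09:40, 12:55–13:05, 13:40–15:55.
Bob ∩ Farrukh: 10:20–10:40, 15:40–15:50, 16:10–17:00.
Bob ∩ Farrukh ∩ Ulrich: 15:40–15:50.
Bob ∩ Farrukh ∩ Ulrich ∩ Oren: 15:40–15:50.
Bob ∩ Farrukh ∩ Ulrich ∩ Oren ∩ Hassan: 15:40–15:50.
Total common minutes: 10.

10 minutes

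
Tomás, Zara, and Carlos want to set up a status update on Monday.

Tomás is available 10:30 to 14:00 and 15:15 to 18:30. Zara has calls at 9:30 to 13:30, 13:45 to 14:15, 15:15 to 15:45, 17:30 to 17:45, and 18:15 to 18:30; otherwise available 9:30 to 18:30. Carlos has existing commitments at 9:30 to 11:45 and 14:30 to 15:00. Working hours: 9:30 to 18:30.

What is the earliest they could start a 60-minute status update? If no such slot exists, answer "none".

Zara free within 09:30–18:30: 13:30–13:45, 14:15–15:15, 15:45–17:30, 17:45–18:15.
Carlos free within 09:30–18:30: 11:45–14:30, 15:00–18:30.
Tomás ∩ Zara: 13:30–13:45, 15:45–17:30, 17:45–18:15.
Tomás ∩ Zara ∩ Carlos: 13:30–13:45, 15:45–17:30, 17:45–18:15.
Windows ≥ 60 min: 15:45–17:30.
Earliest such window starts at 15:45.

15:45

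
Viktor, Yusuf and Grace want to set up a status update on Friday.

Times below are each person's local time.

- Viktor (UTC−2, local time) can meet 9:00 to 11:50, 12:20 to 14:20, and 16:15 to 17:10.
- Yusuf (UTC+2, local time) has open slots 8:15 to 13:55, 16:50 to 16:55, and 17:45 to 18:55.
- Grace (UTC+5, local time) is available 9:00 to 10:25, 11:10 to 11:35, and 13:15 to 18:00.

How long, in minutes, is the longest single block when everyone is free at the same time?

55 minutes

Viktor → UTC: 11:00–13:50, 14:20–16:20, 18:15–19:10.
Yusuf → UTC: 06:15–11:55, 14:50–14:55, 15:45–16:55.
Grace → UTC: 04:00–05:25, 06:10–06:35, 08:15–13:00.
Viktor ∩ Yusuf: 11:00–11:55, 14:50–14:55, 15:45–16:20.
Viktor ∩ Yusuf ∩ Grace: 11:00–11:55.
Single common window of 55 minutes.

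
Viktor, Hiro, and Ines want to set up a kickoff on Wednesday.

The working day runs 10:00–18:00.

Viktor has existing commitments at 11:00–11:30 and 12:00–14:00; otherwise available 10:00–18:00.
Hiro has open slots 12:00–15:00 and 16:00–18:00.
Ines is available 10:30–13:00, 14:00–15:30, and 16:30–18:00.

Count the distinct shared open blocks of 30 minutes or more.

2

Viktor free within 10:00–18:00: 10:00–11:00, 11:30–12:00, 14:00–18:00.
Viktor ∩ Hiro: 14:00–15:00, 16:00–18:00.
Viktor ∩ Hiro ∩ Ines: 14:00–15:00, 16:30–18:00.
Windows ≥ 30 min: 14:00–15:00, 16:30–18:00.
That's 2 windows.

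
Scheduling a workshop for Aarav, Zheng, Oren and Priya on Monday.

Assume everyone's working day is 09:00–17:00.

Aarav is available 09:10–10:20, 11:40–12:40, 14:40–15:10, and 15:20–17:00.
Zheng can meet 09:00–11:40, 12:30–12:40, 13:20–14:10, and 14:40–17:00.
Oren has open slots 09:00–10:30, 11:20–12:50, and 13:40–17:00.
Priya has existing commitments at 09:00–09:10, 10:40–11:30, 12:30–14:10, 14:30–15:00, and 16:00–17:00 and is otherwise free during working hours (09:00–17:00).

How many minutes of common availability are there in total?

120 minutes

Priya free within 09:00–17:00: 09:10–10:40, 11:30–12:30, 14:10–14:30, 15:00–16:00.
Aarav ∩ Zheng: 09:10–10:20, 12:30–12:40, 14:40–15:10, 15:20–17:00.
Aarav ∩ Zheng ∩ Oren: 09:10–10:20, 12:30–12:40, 14:40–15:10, 15:20–17:00.
Aarav ∩ Zheng ∩ Oren ∩ Priya: 09:10–10:20, 15:00–15:10, 15:20–16:00.
Total common minutes: 70 + 10 + 40 = 120.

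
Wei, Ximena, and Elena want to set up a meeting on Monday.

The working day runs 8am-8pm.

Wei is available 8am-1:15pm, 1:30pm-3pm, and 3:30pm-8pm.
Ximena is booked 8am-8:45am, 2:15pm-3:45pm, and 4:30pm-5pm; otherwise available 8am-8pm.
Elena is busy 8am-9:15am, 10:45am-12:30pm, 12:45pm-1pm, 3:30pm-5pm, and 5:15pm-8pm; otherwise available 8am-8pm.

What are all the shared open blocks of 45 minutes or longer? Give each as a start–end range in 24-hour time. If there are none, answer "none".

Ximena free within 08:00–20:00: 08:45–14:15, 15:45–16:30, 17:00–20:00.
Elena free within 08:00–20:00: 09:15–10:45, 12:30–12:45, 13:00–15:30, 17:00–17:15.
Wei ∩ Ximena: 08:45–13:15, 13:30–14:15, 15:45–16:30, 17:00–20:00.
Wei ∩ Ximena ∩ Elena: 09:15–10:45, 12:30–12:45, 13:00–13:15, 13:30–14:15, 17:00–17:15.
Windows ≥ 45 min: 09:15–10:45, 13:30–14:15.

09:15–10:45, 13:30–14:15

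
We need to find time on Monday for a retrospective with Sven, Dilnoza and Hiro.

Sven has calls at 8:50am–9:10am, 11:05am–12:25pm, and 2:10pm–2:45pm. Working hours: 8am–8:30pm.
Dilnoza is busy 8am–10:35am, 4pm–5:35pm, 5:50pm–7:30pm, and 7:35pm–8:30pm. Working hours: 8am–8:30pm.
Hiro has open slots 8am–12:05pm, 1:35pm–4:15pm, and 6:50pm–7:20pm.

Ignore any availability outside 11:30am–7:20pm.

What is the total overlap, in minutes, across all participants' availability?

Sven free within 08:00–20:30: 08:00–08:50, 09:10–11:05, 12:25–14:10, 14:45–20:30.
Dilnoza free within 08:00–20:30: 10:35–16:00, 17:35–17:50, 19:30–19:35.
Sven ∩ Dilnoza: 10:35–11:05, 12:25–14:10, 14:45–16:00, 17:35–17:50, 19:30–19:35.
Sven ∩ Dilnoza ∩ Hiro: 10:35–11:05, 13:35–14:10, 14:45–16:00.
Restricted to 11:30–19:20: 13:35–14:10, 14:45–16:00.
Total common minutes: 35 + 75 = 110.

110 minutes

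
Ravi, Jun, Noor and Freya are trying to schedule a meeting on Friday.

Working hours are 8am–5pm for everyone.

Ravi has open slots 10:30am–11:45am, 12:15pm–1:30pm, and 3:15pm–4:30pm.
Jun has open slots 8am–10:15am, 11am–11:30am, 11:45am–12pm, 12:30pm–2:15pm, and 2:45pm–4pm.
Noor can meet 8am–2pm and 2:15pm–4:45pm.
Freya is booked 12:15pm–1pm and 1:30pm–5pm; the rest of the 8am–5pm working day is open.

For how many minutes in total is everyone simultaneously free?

Freya free within 08:00–17:00: 08:00–12:15, 13:00–13:30.
Ravi ∩ Jun: 11:00–11:30, 12:30–13:30, 15:15–16:00.
Ravi ∩ Jun ∩ Noor: 11:00–11:30, 12:30–13:30, 15:15–16:00.
Ravi ∩ Jun ∩ Noor ∩ Freya: 11:00–11:30, 13:00–13:30.
Total common minutes: 30 + 30 = 60.

60 minutes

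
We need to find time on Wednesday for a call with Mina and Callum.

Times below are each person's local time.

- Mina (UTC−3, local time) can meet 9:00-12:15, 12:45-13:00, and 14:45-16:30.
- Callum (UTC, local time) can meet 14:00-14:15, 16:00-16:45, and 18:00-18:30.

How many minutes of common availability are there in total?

Mina → UTC: 12:00–15:15, 15:45–16:00, 17:45–19:30.
Callum → UTC: 14:00–14:15, 16:00–16:45, 18:00–18:30.
Mina ∩ Callum: 14:00–14:15, 18:00–18:30.
Total common minutes: 15 + 30 = 45.

45 minutes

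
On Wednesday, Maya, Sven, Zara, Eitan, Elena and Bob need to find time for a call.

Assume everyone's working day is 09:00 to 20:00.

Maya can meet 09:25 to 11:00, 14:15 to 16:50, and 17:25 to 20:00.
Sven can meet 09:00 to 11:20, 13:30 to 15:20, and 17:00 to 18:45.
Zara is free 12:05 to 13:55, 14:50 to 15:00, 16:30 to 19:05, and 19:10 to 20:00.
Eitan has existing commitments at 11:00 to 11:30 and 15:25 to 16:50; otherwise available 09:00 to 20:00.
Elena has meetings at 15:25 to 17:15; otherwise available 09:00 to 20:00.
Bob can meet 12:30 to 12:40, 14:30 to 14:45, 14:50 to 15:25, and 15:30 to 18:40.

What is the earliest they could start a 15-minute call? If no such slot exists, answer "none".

17:25

Eitan free within 09:00–20:00: 09:00–11:00, 11:30–15:25, 16:50–20:00.
Elena free within 09:00–20:00: 09:00–15:25, 17:15–20:00.
Maya ∩ Sven: 09:25–11:00, 14:15–15:20, 17:25–18:45.
Maya ∩ Sven ∩ Zara: 14:50–15:00, 17:25–18:45.
Maya ∩ Sven ∩ Zara ∩ Eitan: 14:50–15:00, 17:25–18:45.
Maya ∩ Sven ∩ Zara ∩ Eitan ∩ Elena: 14:50–15:00, 17:25–18:45.
Maya ∩ Sven ∩ Zara ∩ Eitan ∩ Elena ∩ Bob: 14:50–15:00, 17:25–18:40.
Windows ≥ 15 min: 17:25–18:40.
Earliest such window starts at 17:25.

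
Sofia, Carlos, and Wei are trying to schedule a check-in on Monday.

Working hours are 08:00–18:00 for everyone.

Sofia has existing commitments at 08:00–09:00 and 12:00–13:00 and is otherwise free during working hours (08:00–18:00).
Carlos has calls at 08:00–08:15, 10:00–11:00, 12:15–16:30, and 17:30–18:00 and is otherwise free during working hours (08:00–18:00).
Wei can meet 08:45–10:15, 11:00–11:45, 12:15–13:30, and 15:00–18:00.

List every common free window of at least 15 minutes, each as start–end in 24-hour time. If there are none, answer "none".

Sofia free within 08:00–18:00: 09:00–12:00, 13:00–18:00.
Carlos free within 08:00–18:00: 08:15–10:00, 11:00–12:15, 16:30–17:30.
Sofia ∩ Carlos: 09:00–10:00, 11:00–12:00, 16:30–17:30.
Sofia ∩ Carlos ∩ Wei: 09:00–10:00, 11:00–11:45, 16:30–17:30.
Windows ≥ 15 min: 09:00–10:00, 11:00–11:45, 16:30–17:30.

09:00–10:00, 11:00–11:45, 16:30–17:30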